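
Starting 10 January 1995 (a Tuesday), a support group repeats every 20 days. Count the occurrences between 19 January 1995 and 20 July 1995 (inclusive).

Occurrences land 20·i days after 10 January 1995 for i = 0, 1, 2, …
19 January 1995 is 9 days after the start; 9 ÷ 20 = 0 remainder 9; since the remainder is 9, round up to i = 1. First occurrence in the window: #2 on 30 January 1995 (1×20 = 20 days in).
20 July 1995 is 191 days after the start; 191 ÷ 20 = 9 remainder 11. Last occurrence in the window: #10 on 9 July 1995.
Occurrences #2 through #10: 9 in total.

9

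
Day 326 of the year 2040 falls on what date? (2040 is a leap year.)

January has 31 days (326 − 31 = 295 remain).
February has 29 days (295 − 29 = 266 remain).
March has 31 days (266 − 31 = 235 remain).
April has 30 days (235 − 30 = 205 remain).
May has 31 days (205 − 31 = 174 remain).
June has 30 days (174 − 30 = 144 remain).
July has 31 days (144 − 31 = 113 remain).
August has 31 days (113 − 31 = 82 remain).
September has 30 days (82 − 30 = 52 remain).
October has 31 days (52 − 31 = 21 remain).
21 into November → November 21.

November 21, 2040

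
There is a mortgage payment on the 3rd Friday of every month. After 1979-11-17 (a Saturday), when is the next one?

November 1979 starts on a Thursday; its first Friday is the 2nd, so the 3rd Friday is the 16th — 1979-11-16.
That is not after 1979-11-17, so look at December 1979.
December 1979 starts on a Saturday; its first Friday is the 7th, so the 3rd Friday is the 21st — 1979-12-21.

1979-12-21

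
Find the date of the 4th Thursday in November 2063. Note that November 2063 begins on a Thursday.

November 2063 begins on a Thursday, so the first Thursday is November 1.
The 4th Thursday is 3 weeks later: 1 + 21 = 22.

2063-11-22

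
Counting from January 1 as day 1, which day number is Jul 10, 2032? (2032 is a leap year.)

Days in months before Jul: 31 + 29 + 31 + 30 + 31 + 30 = 182.
Plus 10 days into Jul → day 192.

192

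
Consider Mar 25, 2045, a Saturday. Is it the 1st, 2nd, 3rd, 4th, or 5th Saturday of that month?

4th

Day 25 falls in week ⌈25/7⌉ of the month.
Days 1–7 hold the 1st Saturday, 8–14 the 2nd, 15–21 the 3rd, 22–28 the 4th, 29–31 the 5th.
25 is in the range for the 4th.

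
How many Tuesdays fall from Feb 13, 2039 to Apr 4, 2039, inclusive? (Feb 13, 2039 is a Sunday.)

7

Feb 13, 2039 is a Sunday; the first Tuesday on or after it is Feb 15, 2039 (2 days later).
From Feb 15, 2039 to Apr 4, 2039: 13 + 31 + 4 = 48 days (rest of Feb, Mar, Apr).
48 ÷ 7 = 6 full weeks with remainder 6, so 6 more Tuesdays after the first → 7.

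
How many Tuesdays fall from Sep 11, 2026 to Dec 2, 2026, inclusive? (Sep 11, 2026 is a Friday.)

Sep 11, 2026 is a Friday; the first Tuesday on or after it is Sep 15, 2026 (4 days later).
From Sep 15, 2026 to Dec 2, 2026: 15 + 31 + 30 + 2 = 78 days (rest of Sep, Oct, Nov, Dec).
78 ÷ 7 = 11 full weeks with remainder 1, so 11 more Tuesdays after the first → 12.

12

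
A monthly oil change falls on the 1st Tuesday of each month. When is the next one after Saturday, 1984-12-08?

December 1984 starts on a Saturday, so its 1st Tuesday is 1984-12-04 (3 days in).
That is not after 1984-12-08, so look at January 1985.
January 1985 starts on a Tuesday, so its 1st Tuesday is 1985-01-01.

1985-01-01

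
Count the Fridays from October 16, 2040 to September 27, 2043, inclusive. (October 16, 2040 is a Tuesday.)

October 16, 2040 is a Tuesday; the first Friday on or after it is October 19, 2040 (3 days later).
From October 19, 2040 to September 27, 2043: 73 + 365 + 365 + 270 = 1073 days (rest of 2040, 2041, 2042, to September 27, 2043 in 2043).
1073 ÷ 7 = 153 full weeks with remainder 2, so 153 more Fridays after the first → 154.

154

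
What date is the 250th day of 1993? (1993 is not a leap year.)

September 7, 1993

January has 31 days (250 − 31 = 219 remain).
February has 28 days (219 − 28 = 191 remain).
March has 31 days (191 − 31 = 160 remain).
April has 30 days (160 − 30 = 130 remain).
May has 31 days (130 − 31 = 99 remain).
June has 30 days (99 − 30 = 69 remain).
July has 31 days (69 − 31 = 38 remain).
August has 31 days (38 − 31 = 7 remain).
7 into September → September 7.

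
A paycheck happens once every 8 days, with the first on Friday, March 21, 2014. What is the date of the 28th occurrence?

October 23, 2014

The 28th occurrence is 27 intervals after the first: 27 × 8 = 216 days after March 21, 2014.
March has 31 days — 10 days to the end of March leaves 206.
April has 30 days (176 left).
May has 31 days (145 left).
June has 30 days (115 left).
July has 31 days (84 left).
August has 31 days (53 left).
September has 30 days (23 left).
23 days into October → October 23, 2014.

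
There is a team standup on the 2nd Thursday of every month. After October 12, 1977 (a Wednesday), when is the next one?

October 13, 1977

October 1977 starts on a Saturday; its first Thursday is the 6th, so the 2nd Thursday is the 13th — October 13, 1977.
October 13, 1977 is after October 12, 1977, so that is the next one.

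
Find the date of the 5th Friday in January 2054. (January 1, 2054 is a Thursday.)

30 January 2054

January 2054 begins on a Thursday, so the first Friday is January 2 (1 day later).
The 5th Friday is 4 weeks later: 2 + 28 = 30.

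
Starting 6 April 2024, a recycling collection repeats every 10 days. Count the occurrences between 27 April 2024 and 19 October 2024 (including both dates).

Occurrences land 10·i days after 6 April 2024 for i = 0, 1, 2, …
27 April 2024 is 21 days after the start; 21 ÷ 10 = 2 remainder 1; since the remainder is 1, round up to i = 3. First occurrence in the window: #4 on 6 May 2024 (3×10 = 30 days in).
19 October 2024 is 196 days after the start; 196 ÷ 10 = 19 remainder 6. Last occurrence in the window: #20 on 13 October 2024.
Occurrences #4 through #20: 17 in total.

17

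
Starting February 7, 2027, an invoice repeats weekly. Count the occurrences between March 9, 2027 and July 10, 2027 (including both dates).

17

Occurrences land 7·i days after February 7, 2027 for i = 0, 1, 2, …
March 9, 2027 is 30 days after the start; 30 ÷ 7 = 4 remainder 2; since the remainder is 2, round up to i = 5. First occurrence in the window: #6 on March 14, 2027 (5×7 = 35 days in).
July 10, 2027 is 153 days after the start; 153 ÷ 7 = 21 remainder 6. Last occurrence in the window: #22 on July 4, 2027.
Occurrences #6 through #22: 17 in total.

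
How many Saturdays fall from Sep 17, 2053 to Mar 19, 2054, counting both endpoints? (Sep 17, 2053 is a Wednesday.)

Sep 17, 2053 is a Wednesday; the first Saturday on or after it is Sep 20, 2053 (3 days later).
From Sep 20, 2053 to Mar 19, 2054: 10 + 31 + 30 + 31 + 31 + 28 + 19 = 180 days (rest of Sep, Oct, Nov, Dec, Jan, Feb, Mar).
180 ÷ 7 = 25 full weeks with remainder 5, so 25 more Saturdays after the first → 26.

26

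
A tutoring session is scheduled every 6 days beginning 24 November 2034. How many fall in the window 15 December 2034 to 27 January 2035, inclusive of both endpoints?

Occurrences land 6·i days after 24 November 2034 for i = 0, 1, 2, …
15 December 2034 is 21 days after the start; 21 ÷ 6 = 3 remainder 3; since the remainder is 3, round up to i = 4. First occurrence in the window: #5 on 18 December 2034 (4×6 = 24 days in).
27 January 2035 is 64 days after the start; 64 ÷ 6 = 10 remainder 4. Last occurrence in the window: #11 on 23 January 2035.
Occurrences #5 through #11: 7 in total.

7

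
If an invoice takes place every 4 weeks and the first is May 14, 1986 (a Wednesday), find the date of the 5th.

The 5th occurrence is 4 intervals after the first: 4 × 28 = 112 days after May 14, 1986.
May has 31 days — 17 days to the end of May leaves 95.
Jun has 30 days (65 left).
Jul has 31 days (34 left).
Aug has 31 days (3 left).
3 days into Sep → Sep 3, 1986.

Sep 3, 1986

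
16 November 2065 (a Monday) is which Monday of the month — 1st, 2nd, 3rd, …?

3rd

Day 16 falls in week ⌈16/7⌉ of the month.
Days 1–7 hold the 1st Monday, 8–14 the 2nd, 15–21 the 3rd, 22–28 the 4th, 29–31 the 5th.
16 is in the range for the 3rd.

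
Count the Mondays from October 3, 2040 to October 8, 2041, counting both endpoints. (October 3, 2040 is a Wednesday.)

53

October 3, 2040 is a Wednesday; the first Monday on or after it is October 8, 2040 (5 days later).
From October 8, 2040 to October 8, 2041: 84 + 281 = 365 days (rest of 2040, to October 8, 2041 in 2041).
365 ÷ 7 = 52 full weeks with remainder 1, so 52 more Mondays after the first → 53.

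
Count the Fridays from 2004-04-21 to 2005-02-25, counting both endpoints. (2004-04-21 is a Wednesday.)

45

2004-04-21 is a Wednesday; the first Friday on or after it is 2004-04-23 (2 days later).
From 2004-04-23 to 2005-02-25: 7 + 31 + 30 + 31 + 31 + 30 + 31 + 30 + 31 + 31 + 25 = 308 days (rest of April, May, June, July, August, September, October, November, December, January, February).
308 ÷ 7 = 44 full weeks with remainder 0, so 44 more Fridays after the first → 45.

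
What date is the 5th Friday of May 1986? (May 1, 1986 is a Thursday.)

May 1986 begins on a Thursday, so the first Friday is May 2 (1 day later).
The 5th Friday is 4 weeks later: 2 + 28 = 30.

30 May 1986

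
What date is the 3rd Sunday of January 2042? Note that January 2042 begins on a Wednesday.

19 January 2042

January 2042 begins on a Wednesday, so the first Sunday is January 5 (4 days later).
The 3rd Sunday is 2 weeks later: 5 + 14 = 19.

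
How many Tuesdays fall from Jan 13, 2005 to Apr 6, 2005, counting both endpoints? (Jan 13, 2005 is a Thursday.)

12

Jan 13, 2005 is a Thursday; the first Tuesday on or after it is Jan 18, 2005 (5 days later).
From Jan 18, 2005 to Apr 6, 2005: 13 + 28 + 31 + 6 = 78 days (rest of Jan, Feb, Mar, Apr).
78 ÷ 7 = 11 full weeks with remainder 1, so 11 more Tuesdays after the first → 12.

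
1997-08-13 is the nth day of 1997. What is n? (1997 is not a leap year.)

225

Days in months before August: 31 + 28 + 31 + 30 + 31 + 30 + 31 = 212.
Plus 13 days into August → day 225.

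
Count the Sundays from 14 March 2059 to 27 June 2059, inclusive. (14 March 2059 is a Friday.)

14 March 2059 is a Friday; the first Sunday on or after it is 16 March 2059 (2 days later).
From 16 March 2059 to 27 June 2059: 15 + 30 + 31 + 27 = 103 days (rest of March, April, May, June).
103 ÷ 7 = 14 full weeks with remainder 5, so 14 more Sundays after the first → 15.

15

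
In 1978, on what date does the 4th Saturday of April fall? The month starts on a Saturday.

April 22, 1978

April 1978 begins on a Saturday, so the first Saturday is April 1.
The 4th Saturday is 3 weeks later: 1 + 21 = 22.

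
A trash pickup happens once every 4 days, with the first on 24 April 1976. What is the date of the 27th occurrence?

The 27th occurrence is 26 intervals after the first: 26 × 4 = 104 days after 24 April 1976.
April has 30 days — 6 days to the end of April leaves 98.
May has 31 days (67 left).
June has 30 days (37 left).
July has 31 days (6 left).
6 days into August → 6 August 1976.

6 August 1976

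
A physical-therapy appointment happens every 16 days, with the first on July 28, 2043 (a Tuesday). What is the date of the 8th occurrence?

November 17, 2043

The 8th occurrence is 7 intervals after the first: 7 × 16 = 112 days after July 28, 2043.
July has 31 days — 3 days to the end of July leaves 109.
August has 31 days (78 left).
September has 30 days (48 left).
October has 31 days (17 left).
17 days into November → November 17, 2043.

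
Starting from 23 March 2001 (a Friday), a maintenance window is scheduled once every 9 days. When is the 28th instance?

The 28th occurrence is 27 intervals after the first: 27 × 9 = 243 days after 23 March 2001.
March has 31 days — 8 days to the end of March leaves 235.
April has 30 days (205 left).
May has 31 days (174 left).
June has 30 days (144 left).
July has 31 days (113 left).
August has 31 days (82 left).
September has 30 days (52 left).
October has 31 days (21 left).
21 days into November → 21 November 2001.

21 November 2001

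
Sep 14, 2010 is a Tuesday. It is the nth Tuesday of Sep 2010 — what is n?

2nd

Day 14 falls in week ⌈14/7⌉ of the month.
Days 1–7 hold the 1st Tuesday, 8–14 the 2nd, 15–21 the 3rd, 22–28 the 4th, 29–31 the 5th.
14 is in the range for the 2nd.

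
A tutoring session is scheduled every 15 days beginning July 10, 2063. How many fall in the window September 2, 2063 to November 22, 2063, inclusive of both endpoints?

6

Occurrences land 15·i days after July 10, 2063 for i = 0, 1, 2, …
September 2, 2063 is 54 days after the start; 54 ÷ 15 = 3 remainder 9; since the remainder is 9, round up to i = 4. First occurrence in the window: #5 on September 8, 2063 (4×15 = 60 days in).
November 22, 2063 is 135 days after the start; 135 ÷ 15 = 9 remainder 0. Last occurrence in the window: #10 on November 22, 2063.
Occurrences #5 through #10: 6 in total.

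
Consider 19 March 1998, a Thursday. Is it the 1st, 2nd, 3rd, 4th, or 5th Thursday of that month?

3rd

Day 19 falls in week ⌈19/7⌉ of the month.
Days 1–7 hold the 1st Thursday, 8–14 the 2nd, 15–21 the 3rd, 22–28 the 4th, 29–31 the 5th.
19 is in the range for the 3rd.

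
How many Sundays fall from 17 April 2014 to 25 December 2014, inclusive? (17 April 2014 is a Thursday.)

17 April 2014 is a Thursday; the first Sunday on or after it is 20 April 2014 (3 days later).
From 20 April 2014 to 25 December 2014: 10 + 31 + 30 + 31 + 31 + 30 + 31 + 30 + 25 = 249 days (rest of April, May, June, July, August, September, October, November, December).
249 ÷ 7 = 35 full weeks with remainder 4, so 35 more Sundays after the first → 36.

36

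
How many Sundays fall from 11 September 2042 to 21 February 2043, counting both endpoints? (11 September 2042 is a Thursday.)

11 September 2042 is a Thursday; the first Sunday on or after it is 14 September 2042 (3 days later).
From 14 September 2042 to 21 February 2043: 16 + 31 + 30 + 31 + 31 + 21 = 160 days (rest of September, October, November, December, January, February).
160 ÷ 7 = 22 full weeks with remainder 6, so 22 more Sundays after the first → 23.

23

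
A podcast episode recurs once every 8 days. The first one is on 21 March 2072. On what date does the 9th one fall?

24 May 2072

The 9th occurrence is 8 intervals after the first: 8 × 8 = 64 days after 21 March 2072.
March has 31 days — 10 days to the end of March leaves 54.
April has 30 days (24 left).
24 days into May → 24 May 2072.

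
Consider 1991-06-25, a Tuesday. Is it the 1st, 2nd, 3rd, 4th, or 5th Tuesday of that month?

Day 25 falls in week ⌈25/7⌉ of the month.
Days 1–7 hold the 1st Tuesday, 8–14 the 2nd, 15–21 the 3rd, 22–28 the 4th, 29–31 the 5th.
25 is in the range for the 4th.

4th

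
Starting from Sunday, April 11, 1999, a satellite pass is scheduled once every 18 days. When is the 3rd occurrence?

The 3rd occurrence is 2 intervals after the first: 2 × 18 = 36 days after April 11, 1999.
April has 30 days — 19 days to the end of April leaves 17.
17 days into May → May 17, 1999.

May 17, 1999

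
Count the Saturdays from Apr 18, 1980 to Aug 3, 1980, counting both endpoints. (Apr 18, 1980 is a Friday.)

16

Apr 18, 1980 is a Friday; the first Saturday on or after it is Apr 19, 1980 (1 day later).
From Apr 19, 1980 to Aug 3, 1980: 11 + 31 + 30 + 31 + 3 = 106 days (rest of Apr, May, Jun, Jul, Aug).
106 ÷ 7 = 15 full weeks with remainder 1, so 15 more Saturdays after the first → 16.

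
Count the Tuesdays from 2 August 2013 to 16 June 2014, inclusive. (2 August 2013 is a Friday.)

45

2 August 2013 is a Friday; the first Tuesday on or after it is 6 August 2013 (4 days later).
From 6 August 2013 to 16 June 2014: 25 + 30 + 31 + 30 + 31 + 31 + 28 + 31 + 30 + 31 + 16 = 314 days (rest of August, September, October, November, December, January, February, March, April, May, June).
314 ÷ 7 = 44 full weeks with remainder 6, so 44 more Tuesdays after the first → 45.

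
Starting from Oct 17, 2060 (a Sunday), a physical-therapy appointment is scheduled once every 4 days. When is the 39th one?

Mar 18, 2061

The 39th occurrence is 38 intervals after the first: 38 × 4 = 152 days after Oct 17, 2060.
Oct has 31 days — 14 days to the end of Oct leaves 138.
Nov has 30 days (108 left).
Dec has 31 days (77 left).
Jan has 31 days (46 left).
Feb has 28 days (18 left).
18 days into Mar → Mar 18, 2061.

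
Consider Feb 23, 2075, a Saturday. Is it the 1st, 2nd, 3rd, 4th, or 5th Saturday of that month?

Day 23 falls in week ⌈23/7⌉ of the month.
Days 1–7 hold the 1st Saturday, 8–14 the 2nd, 15–21 the 3rd, 22–28 the 4th, 29–31 the 5th.
23 is in the range for the 4th.

4th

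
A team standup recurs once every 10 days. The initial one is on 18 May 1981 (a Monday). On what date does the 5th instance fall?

27 June 1981

The 5th occurrence is 4 intervals after the first: 4 × 10 = 40 days after 18 May 1981.
May has 31 days — 13 days to the end of May leaves 27.
27 days into June → 27 June 1981.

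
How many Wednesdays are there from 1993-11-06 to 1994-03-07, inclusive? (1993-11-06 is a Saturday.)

17

1993-11-06 is a Saturday; the first Wednesday on or after it is 1993-11-10 (4 days later).
From 1993-11-10 to 1994-03-07: 20 + 31 + 31 + 28 + 7 = 117 days (rest of November, December, January, February, March).
117 ÷ 7 = 16 full weeks with remainder 5, so 16 more Wednesdays after the first → 17.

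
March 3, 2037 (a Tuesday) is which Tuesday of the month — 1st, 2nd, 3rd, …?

Day 3 falls in week ⌈3/7⌉ of the month.
Days 1–7 hold the 1st Tuesday, 8–14 the 2nd, 15–21 the 3rd, 22–28 the 4th, 29–31 the 5th.
3 is in the range for the 1st.

1st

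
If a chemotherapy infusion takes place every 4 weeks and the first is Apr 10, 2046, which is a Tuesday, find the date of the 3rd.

Jun 5, 2046

The 3rd occurrence is 2 intervals after the first: 2 × 28 = 56 days after Apr 10, 2046.
Apr has 30 days — 20 days to the end of Apr leaves 36.
May has 31 days (5 left).
5 days into Jun → Jun 5, 2046.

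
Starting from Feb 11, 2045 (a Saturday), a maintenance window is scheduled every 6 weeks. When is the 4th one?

Jun 17, 2045

The 4th occurrence is 3 intervals after the first: 3 × 42 = 126 days after Feb 11, 2045.
Feb has 28 days — 17 days to the end of Feb leaves 109.
Mar has 31 days (78 left).
Apr has 30 days (48 left).
May has 31 days (17 left).
17 days into Jun → Jun 17, 2045.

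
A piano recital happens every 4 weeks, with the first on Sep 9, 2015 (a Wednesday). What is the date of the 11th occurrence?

Jun 15, 2016

The 11th occurrence is 10 intervals after the first: 10 × 28 = 280 days after Sep 9, 2015.
Sep has 30 days — 21 days to the end of Sep leaves 259.
Oct has 31 days (228 left).
Nov has 30 days (198 left).
Dec has 31 days (167 left).
Jan has 31 days (136 left).
Feb has 29 days (107 left).
Mar has 31 days (76 left).
Apr has 30 days (46 left).
May has 31 days (15 left).
15 days into Jun → Jun 15, 2016.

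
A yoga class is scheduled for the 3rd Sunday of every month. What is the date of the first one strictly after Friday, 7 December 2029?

16 December 2029

December 2029 starts on a Saturday; its first Sunday is the 2nd, so the 3rd Sunday is the 16th — 16 December 2029.
16 December 2029 is after 7 December 2029, so that is the next one.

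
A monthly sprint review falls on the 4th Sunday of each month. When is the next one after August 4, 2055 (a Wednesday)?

August 2055 starts on a Sunday; its first Sunday is the 1st, so the 4th Sunday is the 22nd — August 22, 2055.
August 22, 2055 is after August 4, 2055, so that is the next one.

August 22, 2055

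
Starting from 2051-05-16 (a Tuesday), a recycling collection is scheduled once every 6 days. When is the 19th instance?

2051-09-01

The 19th occurrence is 18 intervals after the first: 18 × 6 = 108 days after 2051-05-16.
May has 31 days — 15 days to the end of May leaves 93.
June has 30 days (63 left).
July has 31 days (32 left).
August has 31 days (1 left).
1 day into September → 2051-09-01.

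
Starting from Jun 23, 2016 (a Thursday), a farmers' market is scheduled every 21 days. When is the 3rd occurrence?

The 3rd occurrence is 2 intervals after the first: 2 × 21 = 42 days after Jun 23, 2016.
Jun has 30 days — 7 days to the end of Jun leaves 35.
Jul has 31 days (4 left).
4 days into Aug → Aug 4, 2016.

Aug 4, 2016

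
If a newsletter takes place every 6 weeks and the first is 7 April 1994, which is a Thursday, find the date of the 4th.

11 August 1994

The 4th occurrence is 3 intervals after the first: 3 × 42 = 126 days after 7 April 1994.
April has 30 days — 23 days to the end of April leaves 103.
May has 31 days (72 left).
June has 30 days (42 left).
July has 31 days (11 left).
11 days into August → 11 August 1994.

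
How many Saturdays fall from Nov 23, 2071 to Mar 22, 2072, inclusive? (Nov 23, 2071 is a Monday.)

17

Nov 23, 2071 is a Monday; the first Saturday on or after it is Nov 28, 2071 (5 days later).
From Nov 28, 2071 to Mar 22, 2072: 2 + 31 + 31 + 29 + 22 = 115 days (rest of Nov, Dec, Jan, Feb, Mar).
115 ÷ 7 = 16 full weeks with remainder 3, so 16 more Saturdays after the first → 17.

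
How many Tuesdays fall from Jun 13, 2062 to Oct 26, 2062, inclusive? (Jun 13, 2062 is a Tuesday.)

Jun 13, 2062 is a Tuesday; the first Tuesday on or after it is Jun 13, 2062.
From Jun 13, 2062 to Oct 26, 2062: 17 + 31 + 31 + 30 + 26 = 135 days (rest of Jun, Jul, Aug, Sep, Oct).
135 ÷ 7 = 19 full weeks with remainder 2, so 19 more Tuesdays after the first → 20.

20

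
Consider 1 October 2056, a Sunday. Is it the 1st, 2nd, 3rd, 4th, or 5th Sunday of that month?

1st

Day 1 falls in week ⌈1/7⌉ of the month.
Days 1–7 hold the 1st Sunday, 8–14 the 2nd, 15–21 the 3rd, 22–28 the 4th, 29–31 the 5th.
1 is in the range for the 1st.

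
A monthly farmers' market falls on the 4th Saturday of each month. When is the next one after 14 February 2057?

February 2057 starts on a Thursday; its first Saturday is the 3rd, so the 4th Saturday is the 24th — 24 February 2057.
24 February 2057 is after 14 February 2057, so that is the next one.

24 February 2057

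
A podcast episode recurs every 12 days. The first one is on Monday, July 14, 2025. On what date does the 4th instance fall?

The 4th occurrence is 3 intervals after the first: 3 × 12 = 36 days after July 14, 2025.
July has 31 days — 17 days to the end of July leaves 19.
19 days into August → August 19, 2025.

August 19, 2025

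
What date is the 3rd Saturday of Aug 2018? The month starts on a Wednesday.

Aug 2018 begins on a Wednesday, so the first Saturday is Aug 4 (3 days later).
The 3rd Saturday is 2 weeks later: 4 + 14 = 18.

Aug 18, 2018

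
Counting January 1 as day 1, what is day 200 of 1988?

January has 31 days (200 − 31 = 169 remain).
February has 29 days (169 − 29 = 140 remain).
March has 31 days (140 − 31 = 109 remain).
April has 30 days (109 − 30 = 79 remain).
May has 31 days (79 − 31 = 48 remain).
June has 30 days (48 − 30 = 18 remain).
18 into July → July 18.

18 July 1988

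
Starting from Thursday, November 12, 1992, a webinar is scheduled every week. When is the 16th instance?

February 25, 1993

The 16th occurrence is 15 intervals after the first: 15 × 7 = 105 days after November 12, 1992.
November has 30 days — 18 days to the end of November leaves 87.
December has 31 days (56 left).
January has 31 days (25 left).
25 days into February → February 25, 1993.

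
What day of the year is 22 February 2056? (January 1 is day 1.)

Days in months before February: 31 = 31.
Plus 22 days into February → day 53.

53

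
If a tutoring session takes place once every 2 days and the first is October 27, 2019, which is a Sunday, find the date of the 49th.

The 49th occurrence is 48 intervals after the first: 48 × 2 = 96 days after October 27, 2019.
October has 31 days — 4 days to the end of October leaves 92.
November has 30 days (62 left).
December has 31 days (31 left).
31 days into January → January 31, 2020.

January 31, 2020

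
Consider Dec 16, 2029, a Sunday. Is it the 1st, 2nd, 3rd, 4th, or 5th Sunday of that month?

3rd

Day 16 falls in week ⌈16/7⌉ of the month.
Days 1–7 hold the 1st Sunday, 8–14 the 2nd, 15–21 the 3rd, 22–28 the 4th, 29–31 the 5th.
16 is in the range for the 3rd.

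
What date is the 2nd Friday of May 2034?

May 12, 2034

The first Friday of May 2034 is May 5.
The 2nd Friday is 1 weeks later: 5 + 7 = 12.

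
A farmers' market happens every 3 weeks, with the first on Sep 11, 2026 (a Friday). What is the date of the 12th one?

Apr 30, 2027

The 12th occurrence is 11 intervals after the first: 11 × 21 = 231 days after Sep 11, 2026.
Sep has 30 days — 19 days to the end of Sep leaves 212.
Oct has 31 days (181 left).
Nov has 30 days (151 left).
Dec has 31 days (120 left).
Jan has 31 days (89 left).
Feb has 28 days (61 left).
Mar has 31 days (30 left).
30 days into Apr → Apr 30, 2027.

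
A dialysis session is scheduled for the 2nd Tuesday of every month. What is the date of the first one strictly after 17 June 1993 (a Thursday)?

June 1993 starts on a Tuesday; its first Tuesday is the 1st, so the 2nd Tuesday is the 8th — 8 June 1993.
That is not after 17 June 1993, so look at July 1993.
July 1993 starts on a Thursday; its first Tuesday is the 6th, so the 2nd Tuesday is the 13th — 13 July 1993.

13 July 1993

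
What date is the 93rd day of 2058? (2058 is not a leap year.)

April 3, 2058

January has 31 days (93 − 31 = 62 remain).
February has 28 days (62 − 28 = 34 remain).
March has 31 days (34 − 31 = 3 remain).
3 into April → April 3.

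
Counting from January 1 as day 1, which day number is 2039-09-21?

Days in months before September: 31 + 28 + 31 + 30 + 31 + 30 + 31 + 31 = 243.
Plus 21 days into September → day 264.

264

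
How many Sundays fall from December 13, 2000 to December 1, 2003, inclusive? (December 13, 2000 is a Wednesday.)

155

December 13, 2000 is a Wednesday; the first Sunday on or after it is December 17, 2000 (4 days later).
From December 17, 2000 to December 1, 2003: 14 + 365 + 365 + 335 = 1079 days (rest of 2000, 2001, 2002, to December 1, 2003 in 2003).
1079 ÷ 7 = 154 full weeks with remainder 1, so 154 more Sundays after the first → 155.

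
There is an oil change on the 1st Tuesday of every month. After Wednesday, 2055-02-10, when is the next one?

2055-03-02

February 2055 starts on a Monday, so its 1st Tuesday is 2055-02-02 (1 day in).
That is not after 2055-02-10, so look at March 2055.
March 2055 starts on a Monday, so its 1st Tuesday is 2055-03-02 (1 day in).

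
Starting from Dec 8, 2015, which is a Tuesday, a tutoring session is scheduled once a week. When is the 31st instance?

Jul 5, 2016

The 31st occurrence is 30 intervals after the first: 30 × 7 = 210 days after Dec 8, 2015.
Dec has 31 days — 23 days to the end of Dec leaves 187.
Jan has 31 days (156 left).
Feb has 29 days (127 left).
Mar has 31 days (96 left).
Apr has 30 days (66 left).
May has 31 days (35 left).
Jun has 30 days (5 left).
5 days into Jul → Jul 5, 2016.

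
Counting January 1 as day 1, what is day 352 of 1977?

Jan has 31 days (352 − 31 = 321 remain).
Feb has 28 days (321 − 28 = 293 remain).
Mar has 31 days (293 − 31 = 262 remain).
Apr has 30 days (262 − 30 = 232 remain).
May has 31 days (232 − 31 = 201 remain).
Jun has 30 days (201 − 30 = 171 remain).
Jul has 31 days (171 − 31 = 140 remain).
Aug has 31 days (140 − 31 = 109 remain).
Sep has 30 days (109 − 30 = 79 remain).
Oct has 31 days (79 − 31 = 48 remain).
Nov has 30 days (48 − 30 = 18 remain).
18 into Dec → Dec 18.

Dec 18, 1977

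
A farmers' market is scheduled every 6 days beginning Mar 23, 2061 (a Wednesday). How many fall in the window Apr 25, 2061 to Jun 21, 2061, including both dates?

10

Occurrences land 6·i days after Mar 23, 2061 for i = 0, 1, 2, …
Apr 25, 2061 is 33 days after the start; 33 ÷ 6 = 5 remainder 3; since the remainder is 3, round up to i = 6. First occurrence in the window: #7 on Apr 28, 2061 (6×6 = 36 days in).
Jun 21, 2061 is 90 days after the start; 90 ÷ 6 = 15 remainder 0. Last occurrence in the window: #16 on Jun 21, 2061.
Occurrences #7 through #16: 10 in total.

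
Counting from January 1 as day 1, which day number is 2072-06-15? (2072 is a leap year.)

Days in months before June: 31 + 29 + 31 + 30 + 31 = 152.
Plus 15 days into June → day 167.

167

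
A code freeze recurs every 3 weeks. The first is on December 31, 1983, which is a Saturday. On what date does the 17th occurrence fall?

December 1, 1984

The 17th occurrence is 16 intervals after the first: 16 × 21 = 336 days after December 31, 1983.
December has 31 days — 0 days to the end of December leaves 336.
January has 31 days (305 left).
February has 29 days (276 left).
March has 31 days (245 left).
April has 30 days (215 left).
May has 31 days (184 left).
June has 30 days (154 left).
July has 31 days (123 left).
August has 31 days (92 left).
September has 30 days (62 left).
October has 31 days (31 left).
November has 30 days (1 left).
1 day into December → December 1, 1984.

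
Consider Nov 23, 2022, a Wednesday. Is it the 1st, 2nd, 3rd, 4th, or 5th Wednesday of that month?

Day 23 falls in week ⌈23/7⌉ of the month.
Days 1–7 hold the 1st Wednesday, 8–14 the 2nd, 15–21 the 3rd, 22–28 the 4th, 29–31 the 5th.
23 is in the range for the 4th.

4th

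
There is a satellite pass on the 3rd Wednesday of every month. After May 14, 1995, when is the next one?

May 17, 1995

May 1995 starts on a Monday; its first Wednesday is the 3rd, so the 3rd Wednesday is the 17th — May 17, 1995.
May 17, 1995 is after May 14, 1995, so that is the next one.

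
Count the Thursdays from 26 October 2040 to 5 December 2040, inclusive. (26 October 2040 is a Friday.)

26 October 2040 is a Friday; the first Thursday on or after it is 1 November 2040 (6 days later).
From 1 November 2040 to 5 December 2040: 29 + 5 = 34 days (rest of November, December).
34 ÷ 7 = 4 full weeks with remainder 6, so 4 more Thursdays after the first → 5.

5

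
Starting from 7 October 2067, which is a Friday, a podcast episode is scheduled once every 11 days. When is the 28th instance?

30 July 2068

The 28th occurrence is 27 intervals after the first: 27 × 11 = 297 days after 7 October 2067.
October has 31 days — 24 days to the end of October leaves 273.
November has 30 days (243 left).
December has 31 days (212 left).
January has 31 days (181 left).
February has 29 days (152 left).
March has 31 days (121 left).
April has 30 days (91 left).
May has 31 days (60 left).
June has 30 days (30 left).
30 days into July → 30 July 2068.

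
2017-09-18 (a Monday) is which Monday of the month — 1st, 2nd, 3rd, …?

Day 18 falls in week ⌈18/7⌉ of the month.
Days 1–7 hold the 1st Monday, 8–14 the 2nd, 15–21 the 3rd, 22–28 the 4th, 29–31 the 5th.
18 is in the range for the 3rd.

3rd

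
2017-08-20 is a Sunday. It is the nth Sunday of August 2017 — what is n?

Day 20 falls in week ⌈20/7⌉ of the month.
Days 1–7 hold the 1st Sunday, 8–14 the 2nd, 15–21 the 3rd, 22–28 the 4th, 29–31 the 5th.
20 is in the range for the 3rd.

3rd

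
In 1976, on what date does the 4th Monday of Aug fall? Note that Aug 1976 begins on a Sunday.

Aug 1976 begins on a Sunday, so the first Monday is Aug 2 (1 day later).
The 4th Monday is 3 weeks later: 2 + 21 = 23.

Aug 23, 1976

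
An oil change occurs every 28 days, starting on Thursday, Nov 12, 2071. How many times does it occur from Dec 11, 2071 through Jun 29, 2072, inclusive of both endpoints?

7

Occurrences land 28·i days after Nov 12, 2071 for i = 0, 1, 2, …
Dec 11, 2071 is 29 days after the start; 29 ÷ 28 = 1 remainder 1; since the remainder is 1, round up to i = 2. First occurrence in the window: #3 on Jan 7, 2072 (2×28 = 56 days in).
Jun 29, 2072 is 230 days after the start; 230 ÷ 28 = 8 remainder 6. Last occurrence in the window: #9 on Jun 23, 2072.
Occurrences #3 through #9: 7 in total.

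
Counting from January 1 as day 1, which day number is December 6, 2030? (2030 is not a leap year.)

Days in months before December: 31 + 28 + 31 + 30 + 31 + 30 + 31 + 31 + 30 + 31 + 30 = 334.
Plus 6 days into December → day 340.

340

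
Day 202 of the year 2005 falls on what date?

21 July 2005

January has 31 days (202 − 31 = 171 remain).
February has 28 days (171 − 28 = 143 remain).
March has 31 days (143 − 31 = 112 remain).
April has 30 days (112 − 30 = 82 remain).
May has 31 days (82 − 31 = 51 remain).
June has 30 days (51 − 30 = 21 remain).
21 into July → July 21.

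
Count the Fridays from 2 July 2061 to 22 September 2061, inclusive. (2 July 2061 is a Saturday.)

2 July 2061 is a Saturday; the first Friday on or after it is 8 July 2061 (6 days later).
From 8 July 2061 to 22 September 2061: 23 + 31 + 22 = 76 days (rest of July, August, September).
76 ÷ 7 = 10 full weeks with remainder 6, so 10 more Fridays after the first → 11.

11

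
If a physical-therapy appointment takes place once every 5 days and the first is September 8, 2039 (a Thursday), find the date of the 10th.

The 10th occurrence is 9 intervals after the first: 9 × 5 = 45 days after September 8, 2039.
September has 30 days — 22 days to the end of September leaves 23.
23 days into October → October 23, 2039.

October 23, 2039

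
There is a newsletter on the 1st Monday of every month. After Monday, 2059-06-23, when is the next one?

June 2059 starts on a Sunday, so its 1st Monday is 2059-06-02 (1 day in).
That is not after 2059-06-23, so look at July 2059.
July 2059 starts on a Tuesday, so its 1st Monday is 2059-07-07 (6 days in).

2059-07-07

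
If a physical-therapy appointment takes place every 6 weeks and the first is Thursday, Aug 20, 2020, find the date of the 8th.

The 8th occurrence is 7 intervals after the first: 7 × 42 = 294 days after Aug 20, 2020.
Aug has 31 days — 11 days to the end of Aug leaves 283.
Sep has 30 days (253 left).
Oct has 31 days (222 left).
Nov has 30 days (192 left).
Dec has 31 days (161 left).
Jan has 31 days (130 left).
Feb has 28 days (102 left).
Mar has 31 days (71 left).
Apr has 30 days (41 left).
May has 31 days (10 left).
10 days into Jun → Jun 10, 2021.

Jun 10, 2021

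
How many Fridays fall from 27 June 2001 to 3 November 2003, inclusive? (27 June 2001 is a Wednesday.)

123

27 June 2001 is a Wednesday; the first Friday on or after it is 29 June 2001 (2 days later).
From 29 June 2001 to 3 November 2003: 185 + 365 + 307 = 857 days (rest of 2001, 2002, to 3 November 2003 in 2003).
857 ÷ 7 = 122 full weeks with remainder 3, so 122 more Fridays after the first → 123.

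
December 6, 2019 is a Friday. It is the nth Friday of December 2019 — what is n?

Day 6 falls in week ⌈6/7⌉ of the month.
Days 1–7 hold the 1st Friday, 8–14 the 2nd, 15–21 the 3rd, 22–28 the 4th, 29–31 the 5th.
6 is in the range for the 1st.

1st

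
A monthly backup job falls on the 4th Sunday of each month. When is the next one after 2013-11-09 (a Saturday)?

2013-11-24

November 2013 starts on a Friday; its first Sunday is the 3rd, so the 4th Sunday is the 24th — 2013-11-24.
2013-11-24 is after 2013-11-09, so that is the next one.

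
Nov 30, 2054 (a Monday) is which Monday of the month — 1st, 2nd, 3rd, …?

5th

Day 30 falls in week ⌈30/7⌉ of the month.
Days 1–7 hold the 1st Monday, 8–14 the 2nd, 15–21 the 3rd, 22–28 the 4th, 29–31 the 5th.
30 is in the range for the 5th.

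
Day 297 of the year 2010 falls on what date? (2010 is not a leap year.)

Jan has 31 days (297 − 31 = 266 remain).
Feb has 28 days (266 − 28 = 238 remain).
Mar has 31 days (238 − 31 = 207 remain).
Apr has 30 days (207 − 30 = 177 remain).
May has 31 days (177 − 31 = 146 remain).
Jun has 30 days (146 − 30 = 116 remain).
Jul has 31 days (116 − 31 = 85 remain).
Aug has 31 days (85 − 31 = 54 remain).
Sep has 30 days (54 − 30 = 24 remain).
24 into Oct → Oct 24.

Oct 24, 2010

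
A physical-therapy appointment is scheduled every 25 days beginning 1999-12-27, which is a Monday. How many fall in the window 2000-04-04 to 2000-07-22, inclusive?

5

Occurrences land 25·i days after 1999-12-27 for i = 0, 1, 2, …
2000-04-04 is 99 days after the start; 99 ÷ 25 = 3 remainder 24; since the remainder is 24, round up to i = 4. First occurrence in the window: #5 on 2000-04-05 (4×25 = 100 days in).
2000-07-22 is 208 days after the start; 208 ÷ 25 = 8 remainder 8. Last occurrence in the window: #9 on 2000-07-14.
Occurrences #5 through #9: 5 in total.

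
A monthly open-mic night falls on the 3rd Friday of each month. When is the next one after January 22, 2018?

February 16, 2018

January 2018 starts on a Monday; its first Friday is the 5th, so the 3rd Friday is the 19th — January 19, 2018.
That is not after January 22, 2018, so look at February 2018.
February 2018 starts on a Thursday; its first Friday is the 2nd, so the 3rd Friday is the 16th — February 16, 2018.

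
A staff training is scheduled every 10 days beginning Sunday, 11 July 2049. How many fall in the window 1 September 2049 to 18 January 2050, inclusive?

14

Occurrences land 10·i days after 11 July 2049 for i = 0, 1, 2, …
1 September 2049 is 52 days after the start; 52 ÷ 10 = 5 remainder 2; since the remainder is 2, round up to i = 6. First occurrence in the window: #7 on 9 September 2049 (6×10 = 60 days in).
18 January 2050 is 191 days after the start; 191 ÷ 10 = 19 remainder 1. Last occurrence in the window: #20 on 17 January 2050.
Occurrences #7 through #20: 14 in total.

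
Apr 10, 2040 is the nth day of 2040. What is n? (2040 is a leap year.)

Days in months before Apr: 31 + 29 + 31 = 91.
Plus 10 days into Apr → day 101.

101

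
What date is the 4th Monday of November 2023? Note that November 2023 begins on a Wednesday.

November 2023 begins on a Wednesday, so the first Monday is November 6 (5 days later).
The 4th Monday is 3 weeks later: 6 + 21 = 27.

27 November 2023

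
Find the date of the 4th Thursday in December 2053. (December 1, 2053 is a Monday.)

December 25, 2053

December 2053 begins on a Monday, so the first Thursday is December 4 (3 days later).
The 4th Thursday is 3 weeks later: 4 + 21 = 25.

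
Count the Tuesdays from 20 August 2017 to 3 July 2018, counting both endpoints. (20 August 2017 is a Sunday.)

46

20 August 2017 is a Sunday; the first Tuesday on or after it is 22 August 2017 (2 days later).
From 22 August 2017 to 3 July 2018: 131 + 184 = 315 days (rest of 2017, to 3 July 2018 in 2018).
315 ÷ 7 = 45 full weeks with remainder 0, so 45 more Tuesdays after the first → 46.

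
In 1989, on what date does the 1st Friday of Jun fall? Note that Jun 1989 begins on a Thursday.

Jun 1989 begins on a Thursday, so the first Friday is Jun 2 (1 day later).

Jun 2, 1989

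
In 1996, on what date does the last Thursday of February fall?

29 February 1996

The first Thursday of February 1996 is February 1.
February 1996 has 29 days. Adding weeks: 1, 8, 15, 22, 29 — the last one ≤ 29 is the 29th.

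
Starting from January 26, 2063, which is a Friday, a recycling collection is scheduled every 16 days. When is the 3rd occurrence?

February 27, 2063

The 3rd occurrence is 2 intervals after the first: 2 × 16 = 32 days after January 26, 2063.
January has 31 days — 5 days to the end of January leaves 27.
27 days into February → February 27, 2063.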